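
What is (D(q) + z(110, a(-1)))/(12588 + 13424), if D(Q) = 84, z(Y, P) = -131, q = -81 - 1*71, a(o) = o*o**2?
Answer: -47/26012 ≈ -0.0018069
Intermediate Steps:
a(o) = o**3
q = -152 (q = -81 - 71 = -152)
(D(q) + z(110, a(-1)))/(12588 + 13424) = (84 - 131)/(12588 + 13424) = -47/26012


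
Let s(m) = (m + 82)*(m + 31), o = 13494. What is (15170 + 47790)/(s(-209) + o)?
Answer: 3148/1805 ≈ 1.7440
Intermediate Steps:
s(m) = (31 + m)*(82 + m) (s(m) = (82 + m)*(31 + m) = (31 + m)*(82 + m))
(15170 + 47790)/(s(-209) + o) = (15170 + 47790)/((2542 + (-209)² + 113*(-209)) + 13494) = 62960/((2542 + 43681 - 23617) + 13494) = 62960/(22606 + 13494) = 62960/36100 = 62960*(1/36100) = 3148/1805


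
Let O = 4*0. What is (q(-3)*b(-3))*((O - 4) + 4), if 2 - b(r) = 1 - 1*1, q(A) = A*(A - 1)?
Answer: 0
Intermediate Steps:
q(A) = A*(-1 + A)
O = 0
b(r) = 2 (b(r) = 2 - (1 - 1*1) = 2 - (1 - 1) = 2 - 1*0 = 2 + 0 = 2)
(q(-3)*b(-3))*((O - 4) + 4) = (-3*(-1 - 3)*2)*((0 - 4) + 4) = (-3*(-4)*2)*(-4 + 4) = (12*2)*0 = 24*0 = 0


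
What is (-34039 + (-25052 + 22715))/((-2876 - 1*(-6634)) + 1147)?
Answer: -36376/4905 ≈ -7.4161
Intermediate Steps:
(-34039 + (-25052 + 22715))/((-2876 - 1*(-6634)) + 1147) = (-34039 - 2337)/((-2876 + 6634) + 1147) = -36376/(3758 + 1147) = -36376/4905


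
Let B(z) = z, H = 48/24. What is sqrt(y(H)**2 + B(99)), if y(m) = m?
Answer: sqrt(103) ≈ 10.149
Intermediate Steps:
H = 2 (H = 48*(1/24) = 2)
sqrt(y(H)**2 + B(99)) = sqrt(2**2 + 99) = sqrt(4 + 99) = sqrt(103)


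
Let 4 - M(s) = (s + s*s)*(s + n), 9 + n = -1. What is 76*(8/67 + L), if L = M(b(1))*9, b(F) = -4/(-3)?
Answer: 4258736/201 ≈ 21188.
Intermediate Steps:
b(F) = 4/3 (b(F) = -4*(-⅓) = 4/3)
n = -10 (n = -9 - 1 = -10)
M(s) = 4 - (-10 + s)*(s + s²) (M(s) = 4 - (s + s*s)*(s - 10) = 4 - (s + s²)*(-10 + s) = 4 - (-10 + s)*(s + s²))
L = 836/3 (L = (4 - (4/3)³ + 9*(4/3)² + 10*(4/3))*9 = (4 - 1*64/27 + 9*(16/9) + 40/3)*9 = (4 - 64/27 + 16 + 40/3)*9 = (836/27)*9 = 836/3 ≈ 278.67)
76*(8/67 + L) = 76*(8/67 + 836/3) = 76*(56036/201) = 4258736/201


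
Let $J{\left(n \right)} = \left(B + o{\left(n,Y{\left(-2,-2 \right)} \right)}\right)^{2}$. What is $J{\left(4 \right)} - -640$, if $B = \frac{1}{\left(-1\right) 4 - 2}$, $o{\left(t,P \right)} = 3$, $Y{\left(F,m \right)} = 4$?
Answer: $\frac{23329}{36} \approx 648.03$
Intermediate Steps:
$B = - \frac{1}{6}$ ($B = \frac{1}{-4 - 2} = \frac{1}{-6} = - \frac{1}{6} \approx -0.16667$)
$J{\left(n \right)} = \frac{289}{36}$ ($J{\left(n \right)} = \left(- \frac{1}{6} + 3\right)^{2} = \left(\frac{17}{6}\right)^{2} = \frac{289}{36}$)
$J{\left(4 \right)} - -640 = \frac{289}{36} - -640 = \frac{289}{36} + 640 = \frac{23329}{36}$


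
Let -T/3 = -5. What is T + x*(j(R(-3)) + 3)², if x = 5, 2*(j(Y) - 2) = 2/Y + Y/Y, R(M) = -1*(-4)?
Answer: 2885/16 ≈ 180.31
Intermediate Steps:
R(M) = 4
j(Y) = 5/2 + 1/Y (j(Y) = 2 + (2/Y + Y/Y)/2 = 2 + (2/Y + 1)/2 = 2 + (1 + 2/Y)/2 = 2 + (½ + 1/Y) = 5/2 + 1/Y)
T = 15 (T = -3*(-5) = 15)
T + x*(j(R(-3)) + 3)² = 15 + 5*((5/2 + 1/4) + 3)² = 15 + 5*((5/2 + ¼) + 3)² = 15 + 5*(11/4 + 3)² = 15 + 5*(23/4)² = 15 + 5*(529/16) = 15 + 2645/16 = 2885/16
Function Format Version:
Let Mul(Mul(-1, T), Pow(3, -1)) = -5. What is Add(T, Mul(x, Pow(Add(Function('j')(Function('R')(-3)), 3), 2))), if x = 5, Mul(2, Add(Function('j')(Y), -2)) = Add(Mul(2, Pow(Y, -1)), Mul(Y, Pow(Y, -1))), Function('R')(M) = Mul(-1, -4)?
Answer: Rational(2885, 16) ≈ 180.31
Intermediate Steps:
Function('R')(M) = 4
Function('j')(Y) = Add(Rational(5, 2), Pow(Y, -1)) (Function('j')(Y) = Add(2, Mul(Rational(1, 2), Add(Mul(2, Pow(Y, -1)), Mul(Y, Pow(Y, -1))))) = Add(2, Mul(Rational(1, 2), Add(Mul(2, Pow(Y, -1)), 1))) = Add(2, Mul(Rational(1, 2), Add(1, Mul(2, Pow(Y, -1))))) = Add(2, Add(Rational(1, 2), Pow(Y, -1))) = Add(Rational(5, 2), Pow(Y, -1)))
T = 15 (T = Mul(-3, -5) = 15)
Add(T, Mul(x, Pow(Add(Function('j')(Function('R')(-3)), 3), 2))) = Add(15, Mul(5, Pow(Add(Add(Rational(5, 2), Pow(4, -1)), 3), 2))) = Add(15, Mul(5, Pow(Add(Add(Rational(5, 2), Rational(1, 4)), 3), 2))) = Add(15, Mul(5, Pow(Add(Rational(11, 4), 3), 2))) = Add(15, Mul(5, Pow(Rational(23, 4), 2))) = Add(15, Mul(5, Rational(529, 16))) = Add(15, Rational(2645, 16)) = Rational(2885, 16)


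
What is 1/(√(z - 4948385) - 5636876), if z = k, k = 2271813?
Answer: -1409219/7943593428987 - I*√669143/15887186857974 ≈ -1.774e-7 - 5.1489e-11*I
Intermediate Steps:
z = 2271813
1/(√(z - 4948385) - 5636876) = 1/(√(2271813 - 4948385) - 5636876) = 1/(√(-2676572) - 5636876) = 1/(2*I*√669143 - 5636876) = 1/(-5636876 + 2*I*√669143)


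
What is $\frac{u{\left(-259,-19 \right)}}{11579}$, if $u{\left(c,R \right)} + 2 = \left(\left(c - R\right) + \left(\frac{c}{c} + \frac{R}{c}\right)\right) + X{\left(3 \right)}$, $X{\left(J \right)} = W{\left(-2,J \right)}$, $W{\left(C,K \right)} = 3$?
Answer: $- \frac{61623}{2998961} \approx -0.020548$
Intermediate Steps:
$X{\left(J \right)} = 3$
$u{\left(c,R \right)} = 2 + c - R + \frac{R}{c}$ ($u{\left(c,R \right)} = -2 - \left(-3 + R - c - \frac{R}{c} - \frac{c}{c}\right) = -2 - \left(-4 + R - c - \frac{R}{c}\right) = -2 + \left(\left(1 + c - R + \frac{R}{c}\right) + 3\right) = -2 + \left(4 + c - R + \frac{R}{c}\right) = 2 + c - R + \frac{R}{c}$)
$\frac{u{\left(-259,-19 \right)}}{11579} = \frac{2 - 259 - -19 - \frac{19}{-259}}{11579} = \left(2 - 259 + 19 - - \frac{19}{259}\right) \frac{1}{11579} = \left(2 - 259 + 19 + \frac{19}{259}\right) \frac{1}{11579} = \left(- \frac{61623}{259}\right) \frac{1}{11579} = - \frac{61623}{2998961}$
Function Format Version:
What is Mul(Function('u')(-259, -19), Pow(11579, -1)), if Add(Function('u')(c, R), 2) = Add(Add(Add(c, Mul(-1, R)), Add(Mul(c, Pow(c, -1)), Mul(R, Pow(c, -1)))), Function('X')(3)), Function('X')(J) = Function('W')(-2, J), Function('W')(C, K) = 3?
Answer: Rational(-61623, 2998961) ≈ -0.020548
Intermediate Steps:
Function('X')(J) = 3
Function('u')(c, R) = Add(2, c, Mul(-1, R), Mul(R, Pow(c, -1))) (Function('u')(c, R) = Add(-2, Add(Add(Add(c, Mul(-1, R)), Add(Mul(c, Pow(c, -1)), Mul(R, Pow(c, -1)))), 3)) = Add(-2, Add(Add(Add(c, Mul(-1, R)), Add(1, Mul(R, Pow(c, -1)))), 3)) = Add(-2, Add(Add(1, c, Mul(-1, R), Mul(R, Pow(c, -1))), 3)) = Add(-2, Add(4, c, Mul(-1, R), Mul(R, Pow(c, -1)))) = Add(2, c, Mul(-1, R), Mul(R, Pow(c, -1))))
Mul(Function('u')(-259, -19), Pow(11579, -1)) = Mul(Add(2, -259, Mul(-1, -19), Mul(-19, Pow(-259, -1))), Pow(11579, -1)) = Mul(Add(2, -259, 19, Mul(-19, Rational(-1, 259))), Rational(1, 11579)) = Mul(Add(2, -259, 19, Rational(19, 259)), Rational(1, 11579)) = Mul(Rational(-61623, 259), Rational(1, 11579)) = Rational(-61623, 2998961)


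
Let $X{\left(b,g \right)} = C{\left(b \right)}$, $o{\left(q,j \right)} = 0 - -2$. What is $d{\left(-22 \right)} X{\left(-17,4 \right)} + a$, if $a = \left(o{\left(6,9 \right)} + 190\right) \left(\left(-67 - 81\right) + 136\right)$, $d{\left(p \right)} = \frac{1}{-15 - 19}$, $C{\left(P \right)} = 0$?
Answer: $-2304$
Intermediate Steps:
$o{\left(q,j \right)} = 2$ ($o{\left(q,j \right)} = 0 + 2 = 2$)
$d{\left(p \right)} = - \frac{1}{34}$ ($d{\left(p \right)} = \frac{1}{-34} = - \frac{1}{34}$)
$X{\left(b,g \right)} = 0$
$a = -2304$ ($a = \left(2 + 190\right) \left(\left(-67 - 81\right) + 136\right) = 192 \left(-148 + 136\right) = 192 \left(-12\right) = -2304$)
$d{\left(-22 \right)} X{\left(-17,4 \right)} + a = \left(- \frac{1}{34}\right) 0 - 2304 = 0 - 2304 = -2304$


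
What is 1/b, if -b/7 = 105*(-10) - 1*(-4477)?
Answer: -1/23989 ≈ -4.1686e-5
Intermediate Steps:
b = -23989 (b = -7*(105*(-10) - 1*(-4477)) = -7*(-1050 + 4477) = -7*3427 = -23989)
1/b = 1/(-23989) = -1/23989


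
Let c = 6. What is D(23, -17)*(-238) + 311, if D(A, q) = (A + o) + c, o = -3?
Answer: -5877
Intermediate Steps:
D(A, q) = 3 + A (D(A, q) = (A - 3) + 6 = (-3 + A) + 6 = 3 + A)
D(23, -17)*(-238) + 311 = (3 + 23)*(-238) + 311 = 26*(-238) + 311 = -6188 + 311 = -5877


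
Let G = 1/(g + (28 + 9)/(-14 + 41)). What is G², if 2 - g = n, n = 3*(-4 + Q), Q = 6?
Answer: 729/5041 ≈ 0.14461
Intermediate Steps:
n = 6 (n = 3*(-4 + 6) = 3*2 = 6)
g = -4 (g = 2 - 1*6 = 2 - 6 = -4)
G = -27/71 (G = 1/(-4 + (28 + 9)/(-14 + 41)) = 1/(-4 + 37/27) = 1/(-71/27) = -27/71 ≈ -0.38028)
G² = (-27/71)² = 729/5041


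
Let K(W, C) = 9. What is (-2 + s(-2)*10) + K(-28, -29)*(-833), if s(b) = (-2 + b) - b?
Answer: -7519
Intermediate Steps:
s(b) = -2
(-2 + s(-2)*10) + K(-28, -29)*(-833) = (-2 - 2*10) + 9*(-833) = (-2 - 20) - 7497 = -22 - 7497 = -7519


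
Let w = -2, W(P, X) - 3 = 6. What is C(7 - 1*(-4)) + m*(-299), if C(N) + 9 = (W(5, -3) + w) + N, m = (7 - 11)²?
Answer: -4775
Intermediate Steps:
W(P, X) = 9 (W(P, X) = 3 + 6 = 9)
m = 16 (m = (-4)² = 16)
C(N) = -2 + N (C(N) = -9 + ((9 - 2) + N) = -9 + (7 + N) = -2 + N)
C(7 - 1*(-4)) + m*(-299) = (-2 + (7 - 1*(-4))) + 16*(-299) = (-2 + (7 + 4)) - 4784 = (-2 + 11) - 4784 = 9 - 4784 = -4775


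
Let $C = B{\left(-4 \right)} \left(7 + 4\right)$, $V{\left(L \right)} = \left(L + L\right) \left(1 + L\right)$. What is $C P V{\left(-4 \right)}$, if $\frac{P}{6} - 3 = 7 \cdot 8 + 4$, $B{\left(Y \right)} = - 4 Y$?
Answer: $1596672$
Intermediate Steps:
$V{\left(L \right)} = 2 L \left(1 + L\right)$
$P = 378$ ($P = 18 + 6 \left(7 \cdot 8 + 4\right) = 18 + 6 \left(56 + 4\right) = 18 + 6 \cdot 60 = 18 + 360 = 378$)
$C = 176$ ($C = \left(-4\right) \left(-4\right) \left(7 + 4\right) = 16 \cdot 11 = 176$)
$C P V{\left(-4 \right)} = 176 \cdot 378 \cdot 2 \left(-4\right) \left(1 - 4\right) = 66528 \cdot 2 \left(-4\right) \left(-3\right) = 66528 \cdot 24 = 1596672$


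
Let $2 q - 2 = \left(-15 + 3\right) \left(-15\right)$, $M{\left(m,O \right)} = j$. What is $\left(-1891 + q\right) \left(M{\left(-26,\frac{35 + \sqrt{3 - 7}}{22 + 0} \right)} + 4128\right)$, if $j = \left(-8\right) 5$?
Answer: $-7358400$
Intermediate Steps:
$j = -40$
$M{\left(m,O \right)} = -40$
$q = 91$ ($q = 1 + \frac{\left(-15 + 3\right) \left(-15\right)}{2} = 1 + \frac{\left(-12\right) \left(-15\right)}{2} = 1 + \frac{1}{2} \cdot 180 = 1 + 90 = 91$)
$\left(-1891 + q\right) \left(M{\left(-26,\frac{35 + \sqrt{3 - 7}}{22 + 0} \right)} + 4128\right) = \left(-1891 + 91\right) \left(-40 + 4128\right) = \left(-1800\right) 4088 = -7358400$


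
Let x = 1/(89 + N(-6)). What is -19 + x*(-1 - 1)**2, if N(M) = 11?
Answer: -474/25 ≈ -18.960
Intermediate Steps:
x = 1/100 (x = 1/(89 + 11) = 1/100 ≈ 0.010000)
-19 + x*(-1 - 1)**2 = -19 + (-1 - 1)**2/100 = -19 + (1/100)*(-2)**2 = -19 + (1/100)*4 = -19 + 1/25 = -474/25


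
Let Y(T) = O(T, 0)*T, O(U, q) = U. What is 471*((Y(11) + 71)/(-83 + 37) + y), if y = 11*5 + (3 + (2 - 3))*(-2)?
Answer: 507267/23 ≈ 22055.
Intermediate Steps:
y = 51 (y = 55 + (3 - 1)*(-2) = 55 + 2*(-2) = 55 - 4 = 51)
Y(T) = T² (Y(T) = T*T = T²)
471*((Y(11) + 71)/(-83 + 37) + y) = 471*((11² + 71)/(-83 + 37) + 51) = 471*((121 + 71)/(-46) + 51) = 471*(192*(-1/46) + 51) = 471*(-96/23 + 51) = 471*(1077/23) = 507267/23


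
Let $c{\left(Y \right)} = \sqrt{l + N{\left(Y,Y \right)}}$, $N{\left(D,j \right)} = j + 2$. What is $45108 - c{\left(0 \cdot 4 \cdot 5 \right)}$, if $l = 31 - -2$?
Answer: $45108 - \sqrt{35} \approx 45102.0$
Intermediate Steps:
$N{\left(D,j \right)} = 2 + j$
$l = 33$ ($l = 31 + 2 = 33$)
$c{\left(Y \right)} = \sqrt{35 + Y}$ ($c{\left(Y \right)} = \sqrt{33 + \left(2 + Y\right)} = \sqrt{35 + Y}$)
$45108 - c{\left(0 \cdot 4 \cdot 5 \right)} = 45108 - \sqrt{35 + 0 \cdot 4 \cdot 5} = 45108 - \sqrt{35 + 0 \cdot 5} = 45108 - \sqrt{35 + 0} = 45108 - \sqrt{35}$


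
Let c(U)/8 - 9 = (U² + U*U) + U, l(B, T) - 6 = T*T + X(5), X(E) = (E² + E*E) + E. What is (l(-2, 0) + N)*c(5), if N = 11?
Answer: 36864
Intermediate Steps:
X(E) = E + 2*E² (X(E) = (E² + E²) + E = 2*E² + E = E + 2*E²)
l(B, T) = 61 + T² (l(B, T) = 6 + (T*T + 5*(1 + 2*5)) = 6 + (T² + 5*(1 + 10)) = 6 + (T² + 5*11) = 6 + (T² + 55) = 6 + (55 + T²) = 61 + T²)
c(U) = 72 + 8*U + 16*U² (c(U) = 72 + 8*((U² + U*U) + U) = 72 + 8*((U² + U²) + U) = 72 + 8*(2*U² + U) = 72 + 8*(U + 2*U²) = 72 + (8*U + 16*U²) = 72 + 8*U + 16*U²)
(l(-2, 0) + N)*c(5) = ((61 + 0²) + 11)*(72 + 8*5 + 16*5²) = ((61 + 0) + 11)*(72 + 40 + 16*25) = (61 + 11)*(72 + 40 + 400) = 72*512 = 36864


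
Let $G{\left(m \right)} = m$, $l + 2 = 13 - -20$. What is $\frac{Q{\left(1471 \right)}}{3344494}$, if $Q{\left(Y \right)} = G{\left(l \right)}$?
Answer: $\frac{31}{3344494} \approx 9.269 \cdot 10^{-6}$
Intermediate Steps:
$l = 31$ ($l = -2 + \left(13 - -20\right) = -2 + \left(13 + 20\right) = -2 + 33 = 31$)
$Q{\left(Y \right)} = 31$
$\frac{Q{\left(1471 \right)}}{3344494} = \frac{31}{3344494}$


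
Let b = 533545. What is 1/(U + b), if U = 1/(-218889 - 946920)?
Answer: 1165809/622011562904 ≈ 1.8743e-6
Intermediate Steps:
U = -1/1165809 (U = 1/(-1165809) = -1/1165809 ≈ -8.5777e-7)
1/(U + b) = 1/(-1/1165809 + 533545) = 1/(622011562904/1165809) = 1165809/622011562904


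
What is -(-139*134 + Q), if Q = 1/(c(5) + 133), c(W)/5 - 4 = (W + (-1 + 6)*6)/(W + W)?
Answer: 6351464/341 ≈ 18626.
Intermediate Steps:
c(W) = 20 + 5*(30 + W)/(2*W) (c(W) = 20 + 5*((W + (-1 + 6)*6)/(W + W)) = 20 + 5*((W + 5*6)/((2*W))) = 20 + 5*((W + 30)*(1/(2*W))) = 20 + 5*((30 + W)*(1/(2*W))) = 20 + 5*((30 + W)/(2*W)) = 20 + 5*(30 + W)/(2*W))
Q = 2/341 (Q = 1/((45/2 + 75/5) + 133) = 1/((45/2 + 75*(⅕)) + 133) = 1/((45/2 + 15) + 133) = 1/(75/2 + 133) = 1/(341/2) = 2/341 ≈ 0.0058651)
-(-139*134 + Q) = -(-139*134 + 2/341) = -(-18626 + 2/341) = -1*(-6351464/341) = 6351464/341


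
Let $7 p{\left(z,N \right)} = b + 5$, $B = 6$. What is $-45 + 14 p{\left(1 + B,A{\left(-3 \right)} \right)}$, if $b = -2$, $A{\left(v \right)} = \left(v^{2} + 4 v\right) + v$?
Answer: $-39$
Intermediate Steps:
$A{\left(v \right)} = v^{2} + 5 v$
$p{\left(z,N \right)} = \frac{3}{7}$ ($p{\left(z,N \right)} = \frac{-2 + 5}{7} = \frac{1}{7} \cdot 3 = \frac{3}{7}$)
$-45 + 14 p{\left(1 + B,A{\left(-3 \right)} \right)} = -45 + 14 \cdot \frac{3}{7} = -45 + 6 = -39$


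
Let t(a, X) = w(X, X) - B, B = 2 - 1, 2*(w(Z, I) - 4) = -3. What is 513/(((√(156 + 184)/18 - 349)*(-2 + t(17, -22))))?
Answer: 14501997/4932898 + 4617*√85/4932898 ≈ 2.9485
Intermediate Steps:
w(Z, I) = 5/2 (w(Z, I) = 4 + (½)*(-3) = 4 - 3/2 = 5/2)
B = 1
t(a, X) = 3/2 (t(a, X) = 5/2 - 1*1 = 5/2 - 1 = 3/2)
513/(((√(156 + 184)/18 - 349)*(-2 + t(17, -22)))) = 513/(((√(156 + 184)/18 - 349)*(-2 + 3/2))) = 513/(((√340*(1/18) - 349)*(-½))) = 513/((((2*√85)*(1/18) - 349)*(-½))) = 513/(((√85/9 - 349)*(-½))) = 513/(((-349 + √85/9)*(-½))) = 513/(349/2 - √85/18)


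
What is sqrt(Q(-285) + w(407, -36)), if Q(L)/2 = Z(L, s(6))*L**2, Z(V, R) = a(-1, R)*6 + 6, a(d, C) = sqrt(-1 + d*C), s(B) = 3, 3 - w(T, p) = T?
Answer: 2*sqrt(243574 + 487350*I) ≈ 1255.7 + 776.21*I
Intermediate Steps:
w(T, p) = 3 - T
a(d, C) = sqrt(-1 + C*d)
Z(V, R) = 6 + 6*sqrt(-1 - R) (Z(V, R) = sqrt(-1 + R*(-1))*6 + 6 = sqrt(-1 - R)*6 + 6 = 6*sqrt(-1 - R) + 6 = 6 + 6*sqrt(-1 - R))
Q(L) = 2*L**2*(6 + 12*I) (Q(L) = 2*((6 + 6*sqrt(-1 - 1*3))*L**2) = 2*((6 + 6*sqrt(-1 - 3))*L**2) = 2*((6 + 6*sqrt(-4))*L**2) = 2*((6 + 6*(2*I))*L**2) = 2*((6 + 12*I)*L**2) = 2*(L**2*(6 + 12*I)) = 2*L**2*(6 + 12*I))
sqrt(Q(-285) + w(407, -36)) = sqrt((-285)**2*(12 + 24*I) + (3 - 1*407)) = sqrt(81225*(12 + 24*I) + (3 - 407)) = sqrt((974700 + 1949400*I) - 404) = sqrt(974296 + 1949400*I)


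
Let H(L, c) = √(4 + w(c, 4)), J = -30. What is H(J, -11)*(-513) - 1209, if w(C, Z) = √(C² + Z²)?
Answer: -1209 - 513*√(4 + √137) ≈ -3242.0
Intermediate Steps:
H(L, c) = √(4 + √(16 + c²)) (H(L, c) = √(4 + √(c² + 4²)) = √(4 + √(c² + 16)) = √(4 + √(16 + c²)))
H(J, -11)*(-513) - 1209 = √(4 + √(16 + (-11)²))*(-513) - 1209 = √(4 + √(16 + 121))*(-513) - 1209 = √(4 + √137)*(-513) - 1209 = -513*√(4 + √137) - 1209 = -1209 - 513*√(4 + √137)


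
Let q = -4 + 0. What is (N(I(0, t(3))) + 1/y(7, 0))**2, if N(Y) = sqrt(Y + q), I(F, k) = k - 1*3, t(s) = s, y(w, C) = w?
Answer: -195/49 + 4*I/7 ≈ -3.9796 + 0.57143*I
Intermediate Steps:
I(F, k) = -3 + k (I(F, k) = k - 3 = -3 + k)
q = -4
N(Y) = sqrt(-4 + Y) (N(Y) = sqrt(Y - 4) = sqrt(-4 + Y))
(N(I(0, t(3))) + 1/y(7, 0))**2 = (sqrt(-4 + (-3 + 3)) + 1/7)**2 = (sqrt(-4 + 0) + 1/7)**2 = (sqrt(-4) + 1/7)**2 = (2*I + 1/7)**2 = (1/7 + 2*I)**2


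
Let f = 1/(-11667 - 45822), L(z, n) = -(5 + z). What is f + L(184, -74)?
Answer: -10865422/57489 ≈ -189.00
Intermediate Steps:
L(z, n) = -5 - z
f = -1/57489 (f = 1/(-57489) = -1/57489 ≈ -1.7395e-5)
f + L(184, -74) = -1/57489 + (-5 - 1*184) = -1/57489 + (-5 - 184) = -1/57489 - 189 = -10865422/57489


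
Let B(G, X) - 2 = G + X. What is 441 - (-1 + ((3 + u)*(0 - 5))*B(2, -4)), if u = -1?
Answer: 442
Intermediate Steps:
B(G, X) = 2 + G + X (B(G, X) = 2 + (G + X) = 2 + G + X)
441 - (-1 + ((3 + u)*(0 - 5))*B(2, -4)) = 441 - (-1 + ((3 - 1)*(0 - 5))*(2 + 2 - 4)) = 441 - (-1 + (2*(-5))*0) = 441 - (-1 - 10*0) = 441 - (-1 + 0) = 441 - 1*(-1) = 441 + 1 = 442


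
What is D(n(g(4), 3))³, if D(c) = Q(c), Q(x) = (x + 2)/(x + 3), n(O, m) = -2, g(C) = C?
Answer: 0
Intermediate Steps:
Q(x) = (2 + x)/(3 + x)
D(c) = (2 + c)/(3 + c)
D(n(g(4), 3))³ = ((2 - 2)/(3 - 2))³ = (0/1)³ = (1*0)³ = 0³ = 0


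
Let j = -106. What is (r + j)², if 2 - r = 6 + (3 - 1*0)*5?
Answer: 15625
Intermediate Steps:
r = -19 (r = 2 - (6 + (3 - 1*0)*5) = 2 - (6 + (3 + 0)*5) = 2 - (6 + 3*5) = 2 - (6 + 15) = 2 - 1*21 = 2 - 21 = -19)
(r + j)² = (-19 - 106)² = (-125)² = 15625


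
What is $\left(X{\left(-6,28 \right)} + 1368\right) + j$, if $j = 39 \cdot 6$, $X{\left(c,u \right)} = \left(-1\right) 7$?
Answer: $1595$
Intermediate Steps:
$X{\left(c,u \right)} = -7$
$j = 234$
$\left(X{\left(-6,28 \right)} + 1368\right) + j = \left(-7 + 1368\right) + 234 = 1361 + 234 = 1595$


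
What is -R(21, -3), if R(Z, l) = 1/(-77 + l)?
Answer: 1/80 ≈ 0.012500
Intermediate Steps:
-R(21, -3) = -1/(-77 - 3) = -1/(-80) = -1*(-1/80) = 1/80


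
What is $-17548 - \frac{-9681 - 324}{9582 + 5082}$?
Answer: $- \frac{85771289}{4888} \approx -17547.0$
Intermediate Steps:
$-17548 - \frac{-9681 - 324}{9582 + 5082} = -17548 - - \frac{10005}{14664} = -17548 - \left(-10005\right) \frac{1}{14664} = -17548 - - \frac{3335}{4888} = -17548 + \frac{3335}{4888} = - \frac{85771289}{4888}$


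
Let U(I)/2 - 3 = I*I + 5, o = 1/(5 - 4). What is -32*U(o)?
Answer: -576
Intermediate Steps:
o = 1 (o = 1/1 = 1)
U(I) = 16 + 2*I² (U(I) = 6 + 2*(I*I + 5) = 6 + 2*(I² + 5) = 6 + 2*(5 + I²) = 6 + (10 + 2*I²) = 16 + 2*I²)
-32*U(o) = -32*(16 + 2*1²) = -32*(16 + 2*1) = -32*(16 + 2) = -32*18 = -576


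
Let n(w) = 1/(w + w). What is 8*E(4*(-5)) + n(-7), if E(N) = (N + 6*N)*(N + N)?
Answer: 627199/14 ≈ 44800.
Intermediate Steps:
E(N) = 14*N² (E(N) = (7*N)*(2*N) = 14*N²)
n(w) = 1/(2*w)
8*E(4*(-5)) + n(-7) = 8*(14*(4*(-5))²) + (½)/(-7) = 8*(14*(-20)²) + (½)*(-⅐) = 8*(14*400) - 1/14 = 8*5600 - 1/14 = 44800 - 1/14 = 627199/14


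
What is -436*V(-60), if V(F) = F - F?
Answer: 0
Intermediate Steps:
V(F) = 0
-436*V(-60) = -436*0 = 0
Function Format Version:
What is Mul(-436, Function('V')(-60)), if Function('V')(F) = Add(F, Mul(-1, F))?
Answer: 0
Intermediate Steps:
Function('V')(F) = 0
Mul(-436, Function('V')(-60)) = Mul(-436, 0) = 0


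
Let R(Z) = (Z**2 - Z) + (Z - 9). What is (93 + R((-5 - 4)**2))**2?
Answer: 44156025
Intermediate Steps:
R(Z) = -9 + Z**2 (R(Z) = (Z**2 - Z) + (-9 + Z) = -9 + Z**2)
(93 + R((-5 - 4)**2))**2 = (93 + (-9 + ((-5 - 4)**2)**2))**2 = (93 + (-9 + ((-9)**2)**2))**2 = (93 + (-9 + 81**2))**2 = (93 + (-9 + 6561))**2 = (93 + 6552)**2 = 6645**2 = 44156025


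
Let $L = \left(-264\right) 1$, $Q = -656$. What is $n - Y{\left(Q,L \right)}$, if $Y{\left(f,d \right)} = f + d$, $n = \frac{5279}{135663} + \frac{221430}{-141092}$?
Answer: $\frac{8790195921449}{9570481998} \approx 918.47$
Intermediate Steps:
$L = -264$
$n = - \frac{14647516711}{9570481998}$ ($n = 5279 \cdot \frac{1}{135663} + 221430 \left(- \frac{1}{141092}\right) = \frac{5279}{135663} - \frac{110715}{70546} = - \frac{14647516711}{9570481998} \approx -1.5305$)
$Y{\left(f,d \right)} = d + f$
$n - Y{\left(Q,L \right)} = - \frac{14647516711}{9570481998} - \left(-264 - 656\right) = - \frac{14647516711}{9570481998} - -920 = - \frac{14647516711}{9570481998} + 920 = \frac{8790195921449}{9570481998}$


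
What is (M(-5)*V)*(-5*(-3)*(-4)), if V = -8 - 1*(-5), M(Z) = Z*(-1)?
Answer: 900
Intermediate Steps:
M(Z) = -Z
V = -3 (V = -8 + 5 = -3)
(M(-5)*V)*(-5*(-3)*(-4)) = (-1*(-5)*(-3))*(-5*(-3)*(-4)) = (5*(-3))*(15*(-4)) = -15*(-60) = 900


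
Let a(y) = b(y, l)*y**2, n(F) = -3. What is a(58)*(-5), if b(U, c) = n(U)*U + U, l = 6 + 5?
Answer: 1951120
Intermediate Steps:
l = 11
b(U, c) = -2*U (b(U, c) = -3*U + U = -2*U)
a(y) = -2*y**3 (a(y) = (-2*y)*y**2 = -2*y**3)
a(58)*(-5) = -2*58**3*(-5) = -2*195112*(-5) = -390224*(-5) = 1951120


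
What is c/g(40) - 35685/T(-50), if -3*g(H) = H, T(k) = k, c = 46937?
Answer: -112263/40 ≈ -2806.6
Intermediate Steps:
g(H) = -H/3
c/g(40) - 35685/T(-50) = 46937/((-⅓*40)) - 35685/(-50) = 46937/(-40/3) - 35685*(-1/50) = 46937*(-3/40) + 7137/10 = -140811/40 + 7137/10 = -112263/40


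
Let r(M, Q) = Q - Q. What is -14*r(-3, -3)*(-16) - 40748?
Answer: -40748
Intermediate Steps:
r(M, Q) = 0
-14*r(-3, -3)*(-16) - 40748 = -14*0*(-16) - 40748 = 0*(-16) - 40748 = 0 - 40748 = -40748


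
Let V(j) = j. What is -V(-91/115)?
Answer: 91/115 ≈ 0.79130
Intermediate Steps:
-V(-91/115) = -(-91)/115 = -1*(-91/115) = 91/115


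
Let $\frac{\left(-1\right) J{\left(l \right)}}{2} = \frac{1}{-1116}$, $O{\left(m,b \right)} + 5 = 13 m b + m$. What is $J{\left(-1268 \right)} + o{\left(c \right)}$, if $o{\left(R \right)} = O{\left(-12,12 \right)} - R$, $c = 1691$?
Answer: $- \frac{1997639}{558} \approx -3580.0$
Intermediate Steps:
$O{\left(m,b \right)} = -5 + m + 13 b m$ ($O{\left(m,b \right)} = -5 + \left(13 m b + m\right) = -5 + \left(13 b m + m\right) = -5 + \left(m + 13 b m\right) = -5 + m + 13 b m$)
$J{\left(l \right)} = \frac{1}{558}$ ($J{\left(l \right)} = - \frac{2}{-1116} = \left(-2\right) \left(- \frac{1}{1116}\right) = \frac{1}{558}$)
$o{\left(R \right)} = -1889 - R$ ($o{\left(R \right)} = \left(-5 - 12 + 13 \cdot 12 \left(-12\right)\right) - R = \left(-5 - 12 - 1872\right) - R = -1889 - R$)
$J{\left(-1268 \right)} + o{\left(c \right)} = \frac{1}{558} - 3580 = - \frac{1997639}{558}$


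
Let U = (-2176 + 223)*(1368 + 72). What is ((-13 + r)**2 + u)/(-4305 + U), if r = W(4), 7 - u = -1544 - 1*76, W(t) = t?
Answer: -244/402375 ≈ -0.00060640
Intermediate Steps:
u = 1627 (u = 7 - (-1544 - 1*76) = 7 - (-1544 - 76) = 7 - 1*(-1620) = 7 + 1620 = 1627)
r = 4
U = -2812320 (U = -1953*1440 = -2812320)
((-13 + r)**2 + u)/(-4305 + U) = ((-13 + 4)**2 + 1627)/(-4305 - 2812320) = ((-9)**2 + 1627)/(-2816625) = (81 + 1627)*(-1/2816625) = 1708*(-1/2816625) = -244/402375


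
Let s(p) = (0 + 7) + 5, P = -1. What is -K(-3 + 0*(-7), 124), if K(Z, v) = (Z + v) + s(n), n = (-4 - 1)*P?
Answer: -133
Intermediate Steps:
n = 5 (n = (-4 - 1)*(-1) = -5*(-1) = 5)
s(p) = 12 (s(p) = 7 + 5 = 12)
K(Z, v) = 12 + Z + v (K(Z, v) = (Z + v) + 12 = 12 + Z + v)
-K(-3 + 0*(-7), 124) = -(12 + (-3 + 0*(-7)) + 124) = -(12 + (-3 + 0) + 124) = -(12 - 3 + 124) = -1*133 = -133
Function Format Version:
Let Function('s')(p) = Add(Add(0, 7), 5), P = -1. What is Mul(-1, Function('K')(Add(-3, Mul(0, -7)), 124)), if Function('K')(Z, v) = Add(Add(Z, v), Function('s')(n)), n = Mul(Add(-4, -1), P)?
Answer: -133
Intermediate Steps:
n = 5 (n = Mul(Add(-4, -1), -1) = Mul(-5, -1) = 5)
Function('s')(p) = 12 (Function('s')(p) = Add(7, 5) = 12)
Function('K')(Z, v) = Add(12, Z, v) (Function('K')(Z, v) = Add(Add(Z, v), 12) = Add(12, Z, v))
Mul(-1, Function('K')(Add(-3, Mul(0, -7)), 124)) = Mul(-1, Add(12, Add(-3, Mul(0, -7)), 124)) = Mul(-1, Add(12, Add(-3, 0), 124)) = Mul(-1, Add(12, -3, 124)) = Mul(-1, 133) = -133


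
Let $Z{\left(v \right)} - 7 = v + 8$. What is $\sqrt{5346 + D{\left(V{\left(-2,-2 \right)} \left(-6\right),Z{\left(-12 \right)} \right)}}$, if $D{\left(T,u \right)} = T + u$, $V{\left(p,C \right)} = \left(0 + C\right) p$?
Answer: $5 \sqrt{213} \approx 72.973$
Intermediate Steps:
$V{\left(p,C \right)} = C p$
$Z{\left(v \right)} = 15 + v$ ($Z{\left(v \right)} = 7 + \left(v + 8\right) = 7 + \left(8 + v\right) = 15 + v$)
$\sqrt{5346 + D{\left(V{\left(-2,-2 \right)} \left(-6\right),Z{\left(-12 \right)} \right)}} = \sqrt{5346 + \left(\left(-2\right) \left(-2\right) \left(-6\right) + \left(15 - 12\right)\right)} = \sqrt{5346 + \left(4 \left(-6\right) + 3\right)} = \sqrt{5346 + \left(-24 + 3\right)} = \sqrt{5346 - 21} = \sqrt{5325} = 5 \sqrt{213}$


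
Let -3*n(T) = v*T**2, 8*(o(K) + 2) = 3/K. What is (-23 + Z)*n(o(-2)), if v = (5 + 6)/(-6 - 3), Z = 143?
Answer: 67375/288 ≈ 233.94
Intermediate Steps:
v = -11/9 (v = 11/(-9) = 11*(-1/9) = -11/9 ≈ -1.2222)
o(K) = -2 + 3/(8*K) (o(K) = -2 + (3/K)/8 = -2 + 3/(8*K))
n(T) = 11*T**2/27 (n(T) = -(-11)*T**2/27 = 11*T**2/27)
(-23 + Z)*n(o(-2)) = (-23 + 143)*(11*(-2 + (3/8)/(-2))**2/27) = 120*(11*(-2 + (3/8)*(-1/2))**2/27) = 120*(11*(-2 - 3/16)**2/27) = 120*(11*(-35/16)**2/27) = 120*((11/27)*(1225/256)) = 120*(13475/6912) = 67375/288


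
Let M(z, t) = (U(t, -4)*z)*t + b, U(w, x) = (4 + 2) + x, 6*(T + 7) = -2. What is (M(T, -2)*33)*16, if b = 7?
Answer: 19184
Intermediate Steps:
T = -22/3 (T = -7 + (1/6)*(-2) = -7 - 1/3 = -22/3 ≈ -7.3333)
U(w, x) = 6 + x
M(z, t) = 7 + 2*t*z (M(z, t) = ((6 - 4)*z)*t + 7 = (2*z)*t + 7 = 2*t*z + 7 = 7 + 2*t*z)
(M(T, -2)*33)*16 = ((7 + 2*(-2)*(-22/3))*33)*16 = ((7 + 88/3)*33)*16 = ((109/3)*33)*16 = 1199*16 = 19184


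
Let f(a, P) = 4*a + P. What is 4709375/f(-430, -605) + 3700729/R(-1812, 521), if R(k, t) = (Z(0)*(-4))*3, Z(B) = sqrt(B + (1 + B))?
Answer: -38492033/124 ≈ -3.1042e+5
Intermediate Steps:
Z(B) = sqrt(1 + 2*B)
f(a, P) = P + 4*a
R(k, t) = -12 (R(k, t) = (sqrt(1 + 2*0)*(-4))*3 = (sqrt(1 + 0)*(-4))*3 = (sqrt(1)*(-4))*3 = (1*(-4))*3 = -4*3 = -12)
4709375/f(-430, -605) + 3700729/R(-1812, 521) = 4709375/(-605 + 4*(-430)) + 3700729/(-12) = 4709375/(-605 - 1720) + 3700729*(-1/12) = 4709375/(-2325) - 3700729/12 = 4709375*(-1/2325) - 3700729/12 = -188375/93 - 3700729/12 = -38492033/124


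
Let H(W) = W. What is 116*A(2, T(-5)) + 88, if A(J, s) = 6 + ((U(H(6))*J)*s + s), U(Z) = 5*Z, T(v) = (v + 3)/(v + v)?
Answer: 10996/5 ≈ 2199.2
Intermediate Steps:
T(v) = (3 + v)/(2*v) (T(v) = (3 + v)/((2*v)) = (3 + v)*(1/(2*v)) = (3 + v)/(2*v))
A(J, s) = 6 + s + 30*J*s (A(J, s) = 6 + (((5*6)*J)*s + s) = 6 + ((30*J)*s + s) = 6 + (30*J*s + s) = 6 + (s + 30*J*s) = 6 + s + 30*J*s)
116*A(2, T(-5)) + 88 = 116*(6 + (½)*(3 - 5)/(-5) + 30*2*((½)*(3 - 5)/(-5))) + 88 = 116*(6 + (½)*(-⅕)*(-2) + 30*2*((½)*(-⅕)*(-2))) + 88 = 116*(6 + ⅕ + 30*2*(⅕)) + 88 = 116*(6 + ⅕ + 12) + 88 = 116*(91/5) + 88 = 10556/5 + 88 = 10996/5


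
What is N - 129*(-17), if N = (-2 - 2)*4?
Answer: 2177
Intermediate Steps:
N = -16 (N = -4*4 = -16)
N - 129*(-17) = -16 - 129*(-17) = -16 + 2193 = 2177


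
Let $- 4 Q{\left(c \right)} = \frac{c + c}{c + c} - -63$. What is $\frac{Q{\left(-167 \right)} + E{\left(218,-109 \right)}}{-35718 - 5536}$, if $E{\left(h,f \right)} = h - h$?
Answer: $\frac{8}{20627} \approx 0.00038784$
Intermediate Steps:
$Q{\left(c \right)} = -16$ ($Q{\left(c \right)} = - \frac{\frac{c + c}{c + c} - -63}{4} = - \frac{\frac{2 c}{2 c} + 63}{4} = - \frac{2 c \frac{1}{2 c} + 63}{4} = - \frac{1 + 63}{4} = \left(- \frac{1}{4}\right) 64 = -16$)
$E{\left(h,f \right)} = 0$
$\frac{Q{\left(-167 \right)} + E{\left(218,-109 \right)}}{-35718 - 5536} = \frac{-16 + 0}{-35718 - 5536} = - \frac{16}{-41254} = \left(-16\right) \left(- \frac{1}{41254}\right) = \frac{8}{20627}$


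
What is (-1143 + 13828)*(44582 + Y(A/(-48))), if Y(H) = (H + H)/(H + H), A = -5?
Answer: 565535355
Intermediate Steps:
Y(H) = 1 (Y(H) = (2*H)/((2*H)) = (2*H)*(1/(2*H)) = 1)
(-1143 + 13828)*(44582 + Y(A/(-48))) = (-1143 + 13828)*(44582 + 1) = 12685*44583 = 565535355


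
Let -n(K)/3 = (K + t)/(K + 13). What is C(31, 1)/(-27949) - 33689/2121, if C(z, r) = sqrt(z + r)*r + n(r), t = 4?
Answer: -1883143177/118559658 - 4*sqrt(2)/27949 ≈ -15.884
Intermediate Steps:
n(K) = -3*(4 + K)/(13 + K) (n(K) = -3*(K + 4)/(K + 13) = -3*(4 + K)/(13 + K))
C(z, r) = r*sqrt(r + z) + 3*(-4 - r)/(13 + r) (C(z, r) = sqrt(z + r)*r + 3*(-4 - r)/(13 + r) = sqrt(r + z)*r + 3*(-4 - r)/(13 + r) = r*sqrt(r + z) + 3*(-4 - r)/(13 + r))
C(31, 1)/(-27949) - 33689/2121 = ((-12 - 3*1 + 1*sqrt(1 + 31)*(13 + 1))/(13 + 1))/(-27949) - 33689/2121 = ((-12 - 3 + 1*sqrt(32)*14)/14)*(-1/27949) - 33689*1/2121 = ((-12 - 3 + 1*(4*sqrt(2))*14)/14)*(-1/27949) - 33689/2121 = ((-12 - 3 + 56*sqrt(2))/14)*(-1/27949) - 33689/2121 = ((-15 + 56*sqrt(2))/14)*(-1/27949) - 33689/2121 = (-15/14 + 4*sqrt(2))*(-1/27949) - 33689/2121 = (15/391286 - 4*sqrt(2)/27949) - 33689/2121 = -1883143177/118559658 - 4*sqrt(2)/27949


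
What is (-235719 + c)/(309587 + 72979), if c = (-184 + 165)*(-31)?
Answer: -117565/191283 ≈ -0.61461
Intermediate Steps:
c = 589 (c = -19*(-31) = 589)
(-235719 + c)/(309587 + 72979) = (-235719 + 589)/(309587 + 72979) = -235130/382566 = -235130*1/382566 = -117565/191283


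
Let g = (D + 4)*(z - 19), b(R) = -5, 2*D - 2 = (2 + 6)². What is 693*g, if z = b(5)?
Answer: -615384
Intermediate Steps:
D = 33 (D = 1 + (2 + 6)²/2 = 1 + (½)*8² = 1 + (½)*64 = 1 + 32 = 33)
z = -5
g = -888 (g = (33 + 4)*(-5 - 19) = 37*(-24) = -888)
693*g = 693*(-888) = -615384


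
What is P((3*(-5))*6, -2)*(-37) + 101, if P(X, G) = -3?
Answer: 212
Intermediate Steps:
P((3*(-5))*6, -2)*(-37) + 101 = -3*(-37) + 101 = 111 + 101 = 212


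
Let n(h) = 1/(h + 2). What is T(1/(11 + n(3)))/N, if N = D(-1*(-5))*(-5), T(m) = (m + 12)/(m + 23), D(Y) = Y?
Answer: -677/32325 ≈ -0.020944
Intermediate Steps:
n(h) = 1/(2 + h)
T(m) = (12 + m)/(23 + m)
N = -25 (N = -1*(-5)*(-5) = 5*(-5) = -25)
T(1/(11 + n(3)))/N = ((12 + 1/(11 + 1/(2 + 3)))/(23 + 1/(11 + 1/(2 + 3))))/(-25) = ((12 + 1/(11 + 1/5))/(23 + 1/(11 + 1/5)))*(-1/25) = ((12 + 1/(11 + ⅕))/(23 + 1/(11 + ⅕)))*(-1/25) = ((12 + 1/(56/5))/(23 + 1/(56/5)))*(-1/25) = ((12 + 5/56)/(23 + 5/56))*(-1/25) = ((677/56)/(1293/56))*(-1/25) = ((56/1293)*(677/56))*(-1/25) = (677/1293)*(-1/25) = -677/32325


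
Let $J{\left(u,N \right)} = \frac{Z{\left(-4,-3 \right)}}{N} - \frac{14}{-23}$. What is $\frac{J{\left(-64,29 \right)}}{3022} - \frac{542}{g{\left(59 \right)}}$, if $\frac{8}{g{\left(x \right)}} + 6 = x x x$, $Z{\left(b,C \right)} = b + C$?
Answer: $- \frac{56092259721981}{4031348} \approx -1.3914 \cdot 10^{7}$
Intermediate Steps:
$Z{\left(b,C \right)} = C + b$
$J{\left(u,N \right)} = \frac{14}{23} - \frac{7}{N}$ ($J{\left(u,N \right)} = \frac{-3 - 4}{N} - \frac{14}{-23} = - \frac{7}{N} - - \frac{14}{23} = - \frac{7}{N} + \frac{14}{23} = \frac{14}{23} - \frac{7}{N}$)
$g{\left(x \right)} = \frac{8}{-6 + x^{3}}$ ($g{\left(x \right)} = \frac{8}{-6 + x x x} = \frac{8}{-6 + x^{2} x} = \frac{8}{-6 + x^{3}}$)
$\frac{J{\left(-64,29 \right)}}{3022} - \frac{542}{g{\left(59 \right)}} = \frac{\frac{14}{23} - \frac{7}{29}}{3022} - \frac{542}{8 \frac{1}{-6 + 59^{3}}} = \left(\frac{14}{23} - \frac{7}{29}\right) \frac{1}{3022} - \frac{542}{8 \frac{1}{-6 + 205379}} = \left(\frac{14}{23} - \frac{7}{29}\right) \frac{1}{3022} - \frac{542}{8 \cdot \frac{1}{205373}} = \frac{245}{667} \cdot \frac{1}{3022} - \frac{542}{8 \cdot \frac{1}{205373}} = \frac{245}{2015674} - \frac{542}{\frac{8}{205373}} = \frac{245}{2015674} - \frac{55656083}{4} = - \frac{56092259721981}{4031348}$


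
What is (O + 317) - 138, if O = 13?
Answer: 192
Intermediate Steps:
(O + 317) - 138 = (13 + 317) - 138 = 330 - 138 = 192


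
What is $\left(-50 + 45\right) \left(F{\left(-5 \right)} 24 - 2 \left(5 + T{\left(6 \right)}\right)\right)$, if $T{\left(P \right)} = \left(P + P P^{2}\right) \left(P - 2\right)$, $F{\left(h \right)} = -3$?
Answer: $9290$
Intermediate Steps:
$T{\left(P \right)} = \left(-2 + P\right) \left(P + P^{3}\right)$ ($T{\left(P \right)} = \left(P + P^{3}\right) \left(-2 + P\right) = \left(-2 + P\right) \left(P + P^{3}\right)$)
$\left(-50 + 45\right) \left(F{\left(-5 \right)} 24 - 2 \left(5 + T{\left(6 \right)}\right)\right) = \left(-50 + 45\right) \left(\left(-3\right) 24 - 2 \left(5 + 6 \left(-2 + 6 + 6^{3} - 2 \cdot 6^{2}\right)\right)\right) = - 5 \left(-72 - 2 \left(5 + 6 \left(-2 + 6 + 216 - 72\right)\right)\right) = - 5 \left(-72 - 2 \left(5 + 6 \cdot 148\right)\right) = - 5 \left(-72 - 2 \left(5 + 888\right)\right) = - 5 \left(-72 - 1786\right) = \left(-5\right) \left(-1858\right) = 9290$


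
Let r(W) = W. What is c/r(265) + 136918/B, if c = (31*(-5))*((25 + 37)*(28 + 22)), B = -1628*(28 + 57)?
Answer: -391340431/215710 ≈ -1814.2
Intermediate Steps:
B = -138380 (B = -1628*85 = -138380)
c = -480500 (c = -9610*50 = -155*3100 = -480500)
c/r(265) + 136918/B = -480500/265 + 136918/(-138380) = -480500*1/265 + 136918*(-1/138380) = -96100/53 - 4027/4070 = -391340431/215710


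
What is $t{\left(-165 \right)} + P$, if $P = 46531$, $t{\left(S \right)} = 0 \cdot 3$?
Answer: $46531$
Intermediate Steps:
$t{\left(S \right)} = 0$
$t{\left(-165 \right)} + P = 0 + 46531 = 46531$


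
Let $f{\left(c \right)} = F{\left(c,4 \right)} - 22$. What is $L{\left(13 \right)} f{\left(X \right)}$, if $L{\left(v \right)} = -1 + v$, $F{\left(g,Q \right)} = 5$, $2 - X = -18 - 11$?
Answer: $-204$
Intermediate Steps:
$X = 31$ ($X = 2 - \left(-18 - 11\right) = 2 - -29 = 2 + 29 = 31$)
$f{\left(c \right)} = -17$ ($f{\left(c \right)} = 5 - 22 = -17$)
$L{\left(13 \right)} f{\left(X \right)} = \left(-1 + 13\right) \left(-17\right) = 12 \left(-17\right) = -204$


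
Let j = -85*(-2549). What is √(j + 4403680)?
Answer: √4620345 ≈ 2149.5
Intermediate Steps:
j = 216665
√(j + 4403680) = √(216665 + 4403680) = √4620345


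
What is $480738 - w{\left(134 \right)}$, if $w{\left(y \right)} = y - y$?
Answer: $480738$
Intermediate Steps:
$w{\left(y \right)} = 0$
$480738 - w{\left(134 \right)} = 480738 - 0 = 480738 + 0 = 480738$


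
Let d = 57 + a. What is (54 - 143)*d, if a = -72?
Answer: 1335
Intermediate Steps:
d = -15 (d = 57 - 72 = -15)
(54 - 143)*d = (54 - 143)*(-15) = -89*(-15) = 1335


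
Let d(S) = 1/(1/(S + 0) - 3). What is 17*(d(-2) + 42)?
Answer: 4964/7 ≈ 709.14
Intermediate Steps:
d(S) = 1/(-3 + 1/S) (d(S) = 1/(1/S - 3) = 1/(-3 + 1/S))
17*(d(-2) + 42) = 17*(-1*(-2)/(-1 + 3*(-2)) + 42) = 17*(-1*(-2)/(-1 - 6) + 42) = 17*(-1*(-2)/(-7) + 42) = 17*(-1*(-2)*(-⅐) + 42) = 17*(-2/7 + 42) = 17*(292/7) = 4964/7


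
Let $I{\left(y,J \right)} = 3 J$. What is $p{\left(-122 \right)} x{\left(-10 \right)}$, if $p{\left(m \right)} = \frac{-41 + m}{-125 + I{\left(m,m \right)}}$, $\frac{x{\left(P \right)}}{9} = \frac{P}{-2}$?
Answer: $\frac{7335}{491} \approx 14.939$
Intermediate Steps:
$x{\left(P \right)} = - \frac{9 P}{2}$ ($x{\left(P \right)} = 9 \frac{P}{-2} = 9 P \left(- \frac{1}{2}\right) = 9 \left(- \frac{P}{2}\right) = - \frac{9 P}{2}$)
$p{\left(m \right)} = \frac{-41 + m}{-125 + 3 m}$
$p{\left(-122 \right)} x{\left(-10 \right)} = \frac{-41 - 122}{-125 + 3 \left(-122\right)} \left(\left(- \frac{9}{2}\right) \left(-10\right)\right) = \frac{1}{-125 - 366} \left(-163\right) 45 = \frac{1}{-491} \left(-163\right) 45 = \left(- \frac{1}{491}\right) \left(-163\right) 45 = \frac{163}{491} \cdot 45 = \frac{7335}{491}$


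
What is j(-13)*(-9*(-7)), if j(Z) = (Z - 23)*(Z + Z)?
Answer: 58968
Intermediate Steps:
j(Z) = 2*Z*(-23 + Z) (j(Z) = (-23 + Z)*(2*Z) = 2*Z*(-23 + Z))
j(-13)*(-9*(-7)) = (2*(-13)*(-23 - 13))*(-9*(-7)) = (2*(-13)*(-36))*63 = 936*63 = 58968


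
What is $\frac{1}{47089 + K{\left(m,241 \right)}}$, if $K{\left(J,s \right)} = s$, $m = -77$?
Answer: $\frac{1}{47330} \approx 2.1128 \cdot 10^{-5}$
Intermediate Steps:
$\frac{1}{47089 + K{\left(m,241 \right)}} = \frac{1}{47089 + 241} = \frac{1}{47330}$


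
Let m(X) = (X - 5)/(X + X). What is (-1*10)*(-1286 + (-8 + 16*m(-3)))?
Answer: 38180/3 ≈ 12727.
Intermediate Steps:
m(X) = (-5 + X)/(2*X) (m(X) = (-5 + X)/((2*X)) = (-5 + X)*(1/(2*X)) = (-5 + X)/(2*X))
(-1*10)*(-1286 + (-8 + 16*m(-3))) = (-1*10)*(-1286 + (-8 + 16*((½)*(-5 - 3)/(-3)))) = -10*(-1286 + (-8 + 16*((½)*(-⅓)*(-8)))) = -10*(-1286 + (-8 + 16*(4/3))) = -10*(-1286 + (-8 + 64/3)) = -10*(-1286 + 40/3) = -10*(-3818/3) = 38180/3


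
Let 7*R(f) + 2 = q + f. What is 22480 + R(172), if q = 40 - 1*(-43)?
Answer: 157613/7 ≈ 22516.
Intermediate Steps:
q = 83 (q = 40 + 43 = 83)
R(f) = 81/7 + f/7 (R(f) = -2/7 + (83 + f)/7 = -2/7 + (83/7 + f/7) = 81/7 + f/7)
22480 + R(172) = 22480 + (81/7 + (⅐)*172) = 22480 + (81/7 + 172/7) = 22480 + 253/7 = 157613/7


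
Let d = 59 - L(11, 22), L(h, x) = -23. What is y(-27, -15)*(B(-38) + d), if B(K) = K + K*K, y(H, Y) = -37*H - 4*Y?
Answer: 1575792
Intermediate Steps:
B(K) = K + K**2
d = 82 (d = 59 - 1*(-23) = 59 + 23 = 82)
y(-27, -15)*(B(-38) + d) = (-37*(-27) - 4*(-15))*(-38*(1 - 38) + 82) = (999 + 60)*(-38*(-37) + 82) = 1059*(1406 + 82) = 1059*1488 = 1575792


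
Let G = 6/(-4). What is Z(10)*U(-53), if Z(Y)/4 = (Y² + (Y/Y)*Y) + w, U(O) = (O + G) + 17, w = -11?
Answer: -14850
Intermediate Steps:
G = -3/2 (G = 6*(-¼) = -3/2 ≈ -1.5000)
U(O) = 31/2 + O (U(O) = (O - 3/2) + 17 = (-3/2 + O) + 17 = 31/2 + O)
Z(Y) = -44 + 4*Y + 4*Y² (Z(Y) = 4*((Y² + (Y/Y)*Y) - 11) = 4*((Y² + 1*Y) - 11) = 4*((Y² + Y) - 11) = 4*((Y + Y²) - 11) = 4*(-11 + Y + Y²) = -44 + 4*Y + 4*Y²)
Z(10)*U(-53) = (-44 + 4*10 + 4*10²)*(31/2 - 53) = (-44 + 40 + 4*100)*(-75/2) = (-44 + 40 + 400)*(-75/2) = 396*(-75/2) = -14850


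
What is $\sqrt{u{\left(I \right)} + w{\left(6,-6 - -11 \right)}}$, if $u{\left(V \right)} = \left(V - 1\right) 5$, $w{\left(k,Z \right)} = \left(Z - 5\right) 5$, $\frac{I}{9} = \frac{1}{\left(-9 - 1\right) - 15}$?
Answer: $\frac{i \sqrt{170}}{5} \approx 2.6077 i$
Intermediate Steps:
$I = - \frac{9}{25}$ ($I = \frac{9}{\left(-9 - 1\right) - 15} = \frac{9}{-10 - 15} = \frac{9}{-25} = 9 \left(- \frac{1}{25}\right) = - \frac{9}{25} \approx -0.36$)
$w{\left(k,Z \right)} = -25 + 5 Z$ ($w{\left(k,Z \right)} = \left(-5 + Z\right) 5 = -25 + 5 Z$)
$u{\left(V \right)} = -5 + 5 V$ ($u{\left(V \right)} = \left(-1 + V\right) 5 = -5 + 5 V$)
$\sqrt{u{\left(I \right)} + w{\left(6,-6 - -11 \right)}} = \sqrt{\left(-5 + 5 \left(- \frac{9}{25}\right)\right) - \left(25 - 5 \left(-6 - -11\right)\right)} = \sqrt{\left(-5 - \frac{9}{5}\right) - \left(25 - 5 \left(-6 + 11\right)\right)} = \sqrt{- \frac{34}{5} + \left(-25 + 5 \cdot 5\right)} = \sqrt{- \frac{34}{5} + \left(-25 + 25\right)} = \sqrt{- \frac{34}{5} + 0} = \sqrt{- \frac{34}{5}} = \frac{i \sqrt{170}}{5}$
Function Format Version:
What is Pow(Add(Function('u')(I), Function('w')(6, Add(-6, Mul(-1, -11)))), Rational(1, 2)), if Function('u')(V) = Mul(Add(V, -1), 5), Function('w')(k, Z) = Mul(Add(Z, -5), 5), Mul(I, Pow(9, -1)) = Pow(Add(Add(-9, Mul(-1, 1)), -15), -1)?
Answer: Mul(Rational(1, 5), I, Pow(170, Rational(1, 2))) ≈ Mul(2.6077, I)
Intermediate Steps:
I = Rational(-9, 25) (I = Mul(9, Pow(Add(Add(-9, Mul(-1, 1)), -15), -1)) = Mul(9, Pow(Add(Add(-9, -1), -15), -1)) = Mul(9, Pow(Add(-10, -15), -1)) = Mul(9, Pow(-25, -1)) = Mul(9, Rational(-1, 25)) = Rational(-9, 25) ≈ -0.36000)
Function('w')(k, Z) = Add(-25, Mul(5, Z)) (Function('w')(k, Z) = Mul(Add(-5, Z), 5) = Add(-25, Mul(5, Z)))
Function('u')(V) = Add(-5, Mul(5, V)) (Function('u')(V) = Mul(Add(-1, V), 5) = Add(-5, Mul(5, V)))
Pow(Add(Function('u')(I), Function('w')(6, Add(-6, Mul(-1, -11)))), Rational(1, 2)) = Pow(Add(Add(-5, Mul(5, Rational(-9, 25))), Add(-25, Mul(5, Add(-6, Mul(-1, -11))))), Rational(1, 2)) = Pow(Add(Add(-5, Rational(-9, 5)), Add(-25, Mul(5, Add(-6, 11)))), Rational(1, 2)) = Pow(Add(Rational(-34, 5), Add(-25, Mul(5, 5))), Rational(1, 2)) = Pow(Add(Rational(-34, 5), Add(-25, 25)), Rational(1, 2)) = Pow(Add(Rational(-34, 5), 0), Rational(1, 2)) = Pow(Rational(-34, 5), Rational(1, 2)) = Mul(Rational(1, 5), I, Pow(170, Rational(1, 2)))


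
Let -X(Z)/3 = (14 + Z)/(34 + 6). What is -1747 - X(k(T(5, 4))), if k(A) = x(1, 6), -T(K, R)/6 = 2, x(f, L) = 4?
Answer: -34913/20 ≈ -1745.7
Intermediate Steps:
T(K, R) = -12 (T(K, R) = -6*2 = -12)
k(A) = 4
X(Z) = -21/20 - 3*Z/40 (X(Z) = -3*(14 + Z)/(34 + 6) = -3*(14 + Z)/40 = -3*(7/20 + Z/40) = -21/20 - 3*Z/40)
-1747 - X(k(T(5, 4))) = -1747 - (-21/20 - 3/40*4) = -1747 - (-21/20 - 3/10) = -1747 - 1*(-27/20) = -1747 + 27/20 = -34913/20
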